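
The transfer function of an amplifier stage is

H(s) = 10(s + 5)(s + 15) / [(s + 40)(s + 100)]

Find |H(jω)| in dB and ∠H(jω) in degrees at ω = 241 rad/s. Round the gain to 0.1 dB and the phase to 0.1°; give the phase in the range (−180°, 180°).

At s = jω = j241:
zero (s+5): 5 + j241 → |·| = √(5²+241²) = √58106 ≈ 241.05, ∠ = arctan(241/5) ≈ 88.81°
zero (s+15): 15 + j241 → |·| = √(15²+241²) = √58306 ≈ 241.47, ∠ = arctan(241/15) ≈ 86.44°
pole (s+40): 40 + j241 → |·| = √(40²+241²) = √59681 ≈ 244.3, ∠ = arctan(241/40) ≈ 80.58°
pole (s+100): 100 + j241 → |·| = √(100²+241²) = √68081 ≈ 260.92, ∠ = arctan(241/100) ≈ 67.46°
|H| = 10 · 58206 / 63743 ≈ 9.1314
Gain = 20 log₁₀(9.1314) ≈ 19.21 dB
∠H = 175.25° − 148.04° = 27.21°

19.2 dB, 27.2°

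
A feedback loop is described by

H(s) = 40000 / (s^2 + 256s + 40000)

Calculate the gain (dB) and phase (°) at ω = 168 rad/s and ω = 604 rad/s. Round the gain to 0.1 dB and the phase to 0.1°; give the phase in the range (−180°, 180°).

ω = 168: -0.9 dB, -74.7°; ω = 604: -19.1 dB, -154.5°

At s = jω = j168:
quadratic: (j168)² + 256·j168 + 40000 = 11776 + j43008 → |·| ≈ 44591, ∠ ≈ 74.69°
|H| = 40000 / 44591 ≈ 0.89704
Gain = 20 log₁₀(0.89704) ≈ -0.94 dB
∠H = 0.00° − 74.69° = -74.69°

At s = jω = j604:
quadratic: (j604)² + 256·j604 + 40000 = -324816 + j154624 → |·| ≈ 3.5974e+05, ∠ ≈ 154.54°
|H| = 40000 / 3.5974e+05 ≈ 0.11119
Gain = 20 log₁₀(0.11119) ≈ -19.08 dB
∠H = 0.00° − 154.54° = -154.54°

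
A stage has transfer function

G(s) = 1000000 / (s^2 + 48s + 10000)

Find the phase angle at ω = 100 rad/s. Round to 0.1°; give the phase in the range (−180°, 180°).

-90.0°

At s = jω = j100:
quadratic: (j100)² + 48·j100 + 10000 = 0 + j4800 → |·| ≈ 4800, ∠ ≈ 90.00°
∠G = 0.00° − 90.00° = -90.00°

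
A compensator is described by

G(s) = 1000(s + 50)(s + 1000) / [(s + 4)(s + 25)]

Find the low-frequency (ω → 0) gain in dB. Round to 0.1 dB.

114.0 dB

G(0) = 1000·50·1000 / (4·25) = 5e+05
20 log₁₀(5e+05) ≈ 113.98 dB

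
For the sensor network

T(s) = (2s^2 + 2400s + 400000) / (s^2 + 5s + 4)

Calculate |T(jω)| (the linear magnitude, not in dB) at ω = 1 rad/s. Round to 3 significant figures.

6.86e+04

Substitute s = j1:
Numerator: 2(j1)^2 + 2400(j1) + 400000 = 399998 + j2400
Denominator: (j1)^2 + 5(j1) + 4 = 3 + j5
|N| = √(399998² + 2400²) ≈ 4.0001e+05, ∠N ≈ 0.34°
|D| = √(3² + 5²) ≈ 5.831, ∠D ≈ 59.04°
|T| = 4.0001e+05 / 5.831 ≈ 68601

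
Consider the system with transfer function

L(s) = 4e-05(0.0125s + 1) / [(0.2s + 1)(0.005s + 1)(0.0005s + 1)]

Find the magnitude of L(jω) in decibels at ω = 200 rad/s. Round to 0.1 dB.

At ω = 200 rad/s:
zero (1 + j200·0.0125) = 1 + j2.5 → |·| ≈ 2.6926, ∠ ≈ 68.20°
pole (1 + j200·0.2) = 1 + j40 → |·| ≈ 40.012, ∠ ≈ 88.57°
pole (1 + j200·0.005) = 1 + j1 → |·| ≈ 1.4142, ∠ ≈ 45.00°
pole (1 + j200·0.0005) = 1 + j0.1 → |·| ≈ 1.005, ∠ ≈ 5.71°
|L| = 4e-05 · 2.6926 / (40.012 · 1.4142 · 1.005) ≈ 1.8939e-06
Gain = 20 log₁₀(1.8939e-06) ≈ -114.45 dB

-114.5 dB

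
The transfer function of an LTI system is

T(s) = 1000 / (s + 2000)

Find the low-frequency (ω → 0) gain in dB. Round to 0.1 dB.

-6.0 dB

T(0) = 1000 / (2000) = 0.5
20 log₁₀(0.5) ≈ -6.02 dB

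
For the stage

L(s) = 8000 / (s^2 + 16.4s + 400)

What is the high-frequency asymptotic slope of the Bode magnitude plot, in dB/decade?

Each pole contributes −20 dB/decade at high frequency; each zero contributes +20 dB/decade.
Net: 0 zero(s) − 2 pole(s) → -40 dB/decade.

-40 dB/decade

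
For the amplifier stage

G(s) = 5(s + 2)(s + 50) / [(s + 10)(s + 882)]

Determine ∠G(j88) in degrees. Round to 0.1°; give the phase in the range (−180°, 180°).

59.9°

At s = jω = j88:
zero (s+2): 2 + j88 → |·| = √(2²+88²) = √7748 ≈ 88.023, ∠ = arctan(88/2) ≈ 88.70°
zero (s+50): 50 + j88 → |·| = √(50²+88²) = √10244 ≈ 101.21, ∠ = arctan(88/50) ≈ 60.40°
pole (s+10): 10 + j88 → |·| = √(10²+88²) = √7844 ≈ 88.566, ∠ = arctan(88/10) ≈ 83.52°
pole (s+882): 882 + j88 → |·| = √(882²+88²) = √785668 ≈ 886.38, ∠ = arctan(88/882) ≈ 5.70°
∠G = 149.10° − 89.22° = 59.88°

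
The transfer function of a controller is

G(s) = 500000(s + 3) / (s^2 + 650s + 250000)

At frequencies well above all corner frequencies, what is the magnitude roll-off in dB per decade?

Each pole contributes −20 dB/decade at high frequency; each zero contributes +20 dB/decade.
Net: 1 zero(s) − 2 pole(s) → -20 dB/decade.

-20 dB/decade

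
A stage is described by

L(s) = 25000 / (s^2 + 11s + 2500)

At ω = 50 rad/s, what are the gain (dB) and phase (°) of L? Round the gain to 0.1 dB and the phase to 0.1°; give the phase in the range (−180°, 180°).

33.2 dB, -90.0°

At s = jω = j50:
quadratic: (j50)² + 11·j50 + 2500 = 0 + j550 → |·| ≈ 550, ∠ ≈ 90.00°
|L| = 25000 / 550 ≈ 45.455
Gain = 20 log₁₀(45.455) ≈ 33.15 dB
∠L = 0.00° − 90.00° = -90.00°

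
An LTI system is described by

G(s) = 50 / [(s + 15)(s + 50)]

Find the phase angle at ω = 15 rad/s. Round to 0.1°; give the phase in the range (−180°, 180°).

At s = jω = j15:
pole (s+15): 15 + j15 → |·| = √(15²+15²) = √450 ≈ 21.213, ∠ = arctan(15/15) ≈ 45.00°
pole (s+50): 50 + j15 → |·| = √(50²+15²) = √2725 ≈ 52.202, ∠ = arctan(15/50) ≈ 16.70°
∠G = 0.00° − 61.70° = -61.70°

-61.7°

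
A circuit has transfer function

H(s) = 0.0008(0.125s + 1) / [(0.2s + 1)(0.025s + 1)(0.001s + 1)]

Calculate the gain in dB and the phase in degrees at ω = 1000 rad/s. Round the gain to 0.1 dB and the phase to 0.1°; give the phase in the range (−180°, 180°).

-97.0 dB, -132.9°

At ω = 1000 rad/s:
zero (1 + j1000·0.125) = 1 + j125 → |·| ≈ 125, ∠ ≈ 89.54°
pole (1 + j1000·0.2) = 1 + j200 → |·| ≈ 200, ∠ ≈ 89.71°
pole (1 + j1000·0.025) = 1 + j25 → |·| ≈ 25.02, ∠ ≈ 87.71°
pole (1 + j1000·0.001) = 1 + j1 → |·| ≈ 1.4142, ∠ ≈ 45.00°
|H| = 0.0008 · 125 / (200 · 25.02 · 1.4142) ≈ 1.4131e-05
Gain = 20 log₁₀(1.4131e-05) ≈ -97.00 dB
∠H = (89.54°) − (89.71° + 87.71° + 45.00°) = -132.88°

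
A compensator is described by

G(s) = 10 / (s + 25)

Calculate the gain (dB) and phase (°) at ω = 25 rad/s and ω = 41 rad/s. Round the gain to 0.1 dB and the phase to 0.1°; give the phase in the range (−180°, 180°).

At s = jω = j25:
pole (s+25): 25 + j25 → |·| = √(25²+25²) = √1250 ≈ 35.355, ∠ = arctan(25/25) ≈ 45.00°
|G| = 10 / 35.355 ≈ 0.28285
Gain = 20 log₁₀(0.28285) ≈ -10.97 dB
∠G = 0.00° − 45.00° = -45.00°

At s = jω = j41:
pole (s+25): 25 + j41 → |·| = √(25²+41²) = √2306 ≈ 48.021, ∠ = arctan(41/25) ≈ 58.63°
|G| = 10 / 48.021 ≈ 0.20824
Gain = 20 log₁₀(0.20824) ≈ -13.63 dB
∠G = 0.00° − 58.63° = -58.63°

ω = 25: -11.0 dB, -45.0°; ω = 41: -13.6 dB, -58.6°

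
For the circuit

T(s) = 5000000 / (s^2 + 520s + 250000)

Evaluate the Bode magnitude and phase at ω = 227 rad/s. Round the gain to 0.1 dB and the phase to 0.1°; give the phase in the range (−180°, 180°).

At s = jω = j227:
quadratic: (j227)² + 520·j227 + 250000 = 198471 + j118040 → |·| ≈ 2.3092e+05, ∠ ≈ 30.74°
|T| = 5000000 / 2.3092e+05 ≈ 21.653
Gain = 20 log₁₀(21.653) ≈ 26.71 dB
∠T = 0.00° − 30.74° = -30.74°

26.7 dB, -30.7°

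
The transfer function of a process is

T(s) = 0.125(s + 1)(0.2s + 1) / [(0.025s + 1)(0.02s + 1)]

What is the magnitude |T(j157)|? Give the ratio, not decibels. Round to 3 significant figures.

At ω = 157 rad/s:
zero (1 + j157·1) = 1 + j157 → |·| ≈ 157, ∠ ≈ 89.64°
zero (1 + j157·0.2) = 1 + j31.4 → |·| ≈ 31.416, ∠ ≈ 88.18°
pole (1 + j157·0.025) = 1 + j3.925 → |·| ≈ 4.0504, ∠ ≈ 75.71°
pole (1 + j157·0.02) = 1 + j3.14 → |·| ≈ 3.2954, ∠ ≈ 72.33°
|T| = 0.125 · 157 · 31.416 / (4.0504 · 3.2954) ≈ 46.191

46.2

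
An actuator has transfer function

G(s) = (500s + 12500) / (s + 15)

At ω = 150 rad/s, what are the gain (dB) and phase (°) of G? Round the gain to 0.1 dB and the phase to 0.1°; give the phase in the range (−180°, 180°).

54.1 dB, -3.8°

Substitute s = j150:
Numerator: 500(j150) + 12500 = 12500 + j75000
Denominator: (j150) + 15 = 15 + j150
|N| = √(12500² + 75000²) ≈ 76035, ∠N ≈ 80.54°
|D| = √(15² + 150²) ≈ 150.75, ∠D ≈ 84.29°
|G| = 76035 / 150.75 ≈ 504.38
Gain = 20 log₁₀(504.38) ≈ 54.06 dB
∠G = 80.54° − 84.29° = -3.75°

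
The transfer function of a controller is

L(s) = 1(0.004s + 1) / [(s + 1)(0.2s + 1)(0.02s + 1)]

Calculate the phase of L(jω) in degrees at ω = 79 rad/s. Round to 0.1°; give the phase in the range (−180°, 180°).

At ω = 79 rad/s:
zero (1 + j79·0.004) = 1 + j0.316 → |·| ≈ 1.0487, ∠ ≈ 17.54°
pole (1 + j79·1) = 1 + j79 → |·| ≈ 79.006, ∠ ≈ 89.27°
pole (1 + j79·0.2) = 1 + j15.8 → |·| ≈ 15.832, ∠ ≈ 86.38°
pole (1 + j79·0.02) = 1 + j1.58 → |·| ≈ 1.8699, ∠ ≈ 57.67°
∠L = (17.54°) − (89.27° + 86.38° + 57.67°) = -215.78° ≡ 144.22° (principal value)

144.2°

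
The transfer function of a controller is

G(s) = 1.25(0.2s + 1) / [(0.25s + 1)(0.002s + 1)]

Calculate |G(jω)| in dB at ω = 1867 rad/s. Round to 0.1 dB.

-11.7 dB

At ω = 1867 rad/s:
zero (1 + j1867·0.2) = 1 + j373.4 → |·| ≈ 373.4, ∠ ≈ 89.85°
pole (1 + j1867·0.25) = 1 + j466.75 → |·| ≈ 466.75, ∠ ≈ 89.88°
pole (1 + j1867·0.002) = 1 + j3.734 → |·| ≈ 3.8656, ∠ ≈ 75.01°
|G| = 1.25 · 373.4 / (466.75 · 3.8656) ≈ 0.25869
Gain = 20 log₁₀(0.25869) ≈ -11.74 dB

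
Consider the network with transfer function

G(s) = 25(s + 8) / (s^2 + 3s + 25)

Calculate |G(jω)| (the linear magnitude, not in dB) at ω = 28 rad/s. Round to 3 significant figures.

At s = jω = j28:
zero (s+8): 8 + j28 → |·| = √(8²+28²) = √848 ≈ 29.12, ∠ = arctan(28/8) ≈ 74.05°
quadratic: (j28)² + 3·j28 + 25 = -759 + j84 → |·| ≈ 763.63, ∠ ≈ 173.68°
|G| = 25 · 29.12 / 763.63 ≈ 0.95334

0.953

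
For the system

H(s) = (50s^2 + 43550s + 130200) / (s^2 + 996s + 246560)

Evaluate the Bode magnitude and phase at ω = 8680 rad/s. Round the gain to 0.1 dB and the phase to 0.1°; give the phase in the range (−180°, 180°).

Substitute s = j8680:
Numerator: 50(j8680)^2 + 43550(j8680) + 130200 = -3766989800 + j378014000
Denominator: (j8680)^2 + 996(j8680) + 246560 = -75095840 + j8645280
|N| = √(3766989800² + 378014000²) ≈ 3.7859e+09, ∠N ≈ 174.27°
|D| = √(75095840² + 8645280²) ≈ 7.5592e+07, ∠D ≈ 173.43°
|H| = 3.7859e+09 / 7.5592e+07 ≈ 50.083
Gain = 20 log₁₀(50.083) ≈ 33.99 dB
∠H = 174.27° − 173.43° = 0.84°

34.0 dB, 0.8°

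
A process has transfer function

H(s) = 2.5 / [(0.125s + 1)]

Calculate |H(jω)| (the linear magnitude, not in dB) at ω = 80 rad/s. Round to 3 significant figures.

0.249

At ω = 80 rad/s:
pole (1 + j80·0.125) = 1 + j10 → |·| ≈ 10.05, ∠ ≈ 84.29°
|H| = 2.5 · 1 / (10.05) ≈ 0.24876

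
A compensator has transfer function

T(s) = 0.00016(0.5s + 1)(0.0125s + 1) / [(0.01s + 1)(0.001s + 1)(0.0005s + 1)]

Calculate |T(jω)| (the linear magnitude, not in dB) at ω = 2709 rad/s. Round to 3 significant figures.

0.0557

At ω = 2709 rad/s:
zero (1 + j2709·0.5) = 1 + j1354.5 → |·| ≈ 1354.5, ∠ ≈ 89.96°
zero (1 + j2709·0.0125) = 1 + j33.8625 → |·| ≈ 33.877, ∠ ≈ 88.31°
pole (1 + j2709·0.01) = 1 + j27.09 → |·| ≈ 27.108, ∠ ≈ 87.89°
pole (1 + j2709·0.001) = 1 + j2.709 → |·| ≈ 2.8877, ∠ ≈ 69.74°
pole (1 + j2709·0.0005) = 1 + j1.3545 → |·| ≈ 1.6836, ∠ ≈ 53.56°
|T| = 0.00016 · 1354.5 · 33.877 / (27.108 · 2.8877 · 1.6836) ≈ 0.055708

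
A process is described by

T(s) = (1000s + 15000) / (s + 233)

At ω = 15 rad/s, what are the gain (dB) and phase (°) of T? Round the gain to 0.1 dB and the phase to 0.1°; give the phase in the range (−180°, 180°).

39.2 dB, 41.3°

Substitute s = j15:
Numerator: 1000(j15) + 15000 = 15000 + j15000
Denominator: (j15) + 233 = 233 + j15
|N| = √(15000² + 15000²) ≈ 21213, ∠N ≈ 45.00°
|D| = √(233² + 15²) ≈ 233.48, ∠D ≈ 3.68°
|T| = 21213 / 233.48 ≈ 90.856
Gain = 20 log₁₀(90.856) ≈ 39.17 dB
∠T = 45.00° − 3.68° = 41.32°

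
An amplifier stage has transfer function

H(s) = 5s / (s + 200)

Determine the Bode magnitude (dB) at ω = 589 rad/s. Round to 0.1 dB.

13.5 dB

At s = jω = j589:
zero at origin: s = j589 → |·| = 589, ∠ = 90.00°
pole (s+200): 200 + j589 → |·| = √(200²+589²) = √386921 ≈ 622.03, ∠ = arctan(589/200) ≈ 71.24°
|H| = 5 · 589 / 622.03 ≈ 4.7345
Gain = 20 log₁₀(4.7345) ≈ 13.51 dB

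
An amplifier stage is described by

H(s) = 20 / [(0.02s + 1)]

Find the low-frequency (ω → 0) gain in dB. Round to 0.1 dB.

H(0) = 20 · 1 / 1 = 20
20 log₁₀(20) ≈ 26.02 dB

26.0 dB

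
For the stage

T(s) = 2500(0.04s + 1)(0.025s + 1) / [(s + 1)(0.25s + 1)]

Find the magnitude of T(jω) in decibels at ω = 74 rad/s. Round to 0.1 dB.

At ω = 74 rad/s:
zero (1 + j74·0.04) = 1 + j2.96 → |·| ≈ 3.1244, ∠ ≈ 71.33°
zero (1 + j74·0.025) = 1 + j1.85 → |·| ≈ 2.103, ∠ ≈ 61.61°
pole (1 + j74·1) = 1 + j74 → |·| ≈ 74.007, ∠ ≈ 89.23°
pole (1 + j74·0.25) = 1 + j18.5 → |·| ≈ 18.527, ∠ ≈ 86.91°
|T| = 2500 · 3.1244 · 2.103 / (74.007 · 18.527) ≈ 11.98
Gain = 20 log₁₀(11.98) ≈ 21.57 dB

21.6 dB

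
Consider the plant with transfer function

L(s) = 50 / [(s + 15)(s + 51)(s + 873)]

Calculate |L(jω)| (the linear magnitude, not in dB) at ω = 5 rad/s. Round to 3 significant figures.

7.07e-05

At s = jω = j5:
pole (s+15): 15 + j5 → |·| = √(15²+5²) = √250 ≈ 15.811, ∠ = arctan(5/15) ≈ 18.43°
pole (s+51): 51 + j5 → |·| = √(51²+5²) = √2626 ≈ 51.245, ∠ = arctan(5/51) ≈ 5.60°
pole (s+873): 873 + j5 → |·| = √(873²+5²) = √762154 ≈ 873.01, ∠ = arctan(5/873) ≈ 0.33°
|L| = 50 / 7.0734e+05 ≈ 7.0687e-05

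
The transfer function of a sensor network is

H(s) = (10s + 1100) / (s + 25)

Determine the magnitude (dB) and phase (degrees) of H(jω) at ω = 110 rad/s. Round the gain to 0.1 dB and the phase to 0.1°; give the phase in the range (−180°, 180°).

Substitute s = j110:
Numerator: 10(j110) + 1100 = 1100 + j1100
Denominator: (j110) + 25 = 25 + j110
|N| = √(1100² + 1100²) ≈ 1555.6, ∠N ≈ 45.00°
|D| = √(25² + 110²) ≈ 112.81, ∠D ≈ 77.20°
|H| = 1555.6 / 112.81 ≈ 13.79
Gain = 20 log₁₀(13.79) ≈ 22.79 dB
∠H = 45.00° − 77.20° = -32.20°

22.8 dB, -32.2°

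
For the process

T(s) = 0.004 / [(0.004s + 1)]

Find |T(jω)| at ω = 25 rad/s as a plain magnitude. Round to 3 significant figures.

0.00398

At ω = 25 rad/s:
pole (1 + j25·0.004) = 1 + j0.1 → |·| ≈ 1.005, ∠ ≈ 5.71°
|T| = 0.004 · 1 / (1.005) ≈ 0.0039801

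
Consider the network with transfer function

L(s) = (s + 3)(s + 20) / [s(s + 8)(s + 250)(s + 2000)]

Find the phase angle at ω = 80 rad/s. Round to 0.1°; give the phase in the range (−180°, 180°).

At s = jω = j80:
zero (s+3): 3 + j80 → |·| = √(3²+80²) = √6409 ≈ 80.056, ∠ = arctan(80/3) ≈ 87.85°
zero (s+20): 20 + j80 → |·| = √(20²+80²) = √6800 ≈ 82.462, ∠ = arctan(80/20) ≈ 75.96°
pole (s+8): 8 + j80 → |·| = √(8²+80²) = √6464 ≈ 80.399, ∠ = arctan(80/8) ≈ 84.29°
pole (s+250): 250 + j80 → |·| = √(250²+80²) = √68900 ≈ 262.49, ∠ = arctan(80/250) ≈ 17.74°
pole (s+2000): 2000 + j80 → |·| = √(2000²+80²) = √4006400 ≈ 2001.6, ∠ = arctan(80/2000) ≈ 2.29°
pole at origin: |s| = 80, ∠ = 90.00° (in denominator)
∠L = 163.81° − 194.32° = -30.51°

-30.5°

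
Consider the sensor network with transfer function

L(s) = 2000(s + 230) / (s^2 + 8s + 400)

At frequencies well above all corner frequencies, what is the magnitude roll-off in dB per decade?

-20 dB/decade

Each pole contributes −20 dB/decade at high frequency; each zero contributes +20 dB/decade.
Net: 1 zero(s) − 2 pole(s) → -20 dB/decade.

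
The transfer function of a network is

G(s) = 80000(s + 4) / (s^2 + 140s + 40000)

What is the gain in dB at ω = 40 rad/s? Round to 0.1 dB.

At s = jω = j40:
zero (s+4): 4 + j40 → |·| = √(4²+40²) = √1616 ≈ 40.2, ∠ = arctan(40/4) ≈ 84.29°
quadratic: (j40)² + 140·j40 + 40000 = 38400 + j5600 → |·| ≈ 38806, ∠ ≈ 8.30°
|G| = 80000 · 40.2 / 38806 ≈ 82.874
Gain = 20 log₁₀(82.874) ≈ 38.37 dB

38.4 dB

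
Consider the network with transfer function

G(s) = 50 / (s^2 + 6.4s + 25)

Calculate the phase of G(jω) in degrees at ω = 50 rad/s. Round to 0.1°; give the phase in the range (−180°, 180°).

At s = jω = j50:
quadratic: (j50)² + 6.4·j50 + 25 = -2475 + j320 → |·| ≈ 2495.6, ∠ ≈ 172.63°
∠G = 0.00° − 172.63° = -172.63°

-172.6°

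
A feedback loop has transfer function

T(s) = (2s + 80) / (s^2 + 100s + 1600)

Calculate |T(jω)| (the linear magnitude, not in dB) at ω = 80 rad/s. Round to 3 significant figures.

Substitute s = j80:
Numerator: 2(j80) + 80 = 80 + j160
Denominator: (j80)^2 + 100(j80) + 1600 = -4800 + j8000
|N| = √(80² + 160²) ≈ 178.89, ∠N ≈ 63.43°
|D| = √(4800² + 8000²) ≈ 9329.5, ∠D ≈ 120.96°
|T| = 178.89 / 9329.5 ≈ 0.019175

0.0192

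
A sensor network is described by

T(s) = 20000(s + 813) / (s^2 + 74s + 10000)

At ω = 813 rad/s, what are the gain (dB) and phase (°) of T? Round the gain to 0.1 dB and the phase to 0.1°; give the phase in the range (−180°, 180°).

30.9 dB, -129.7°

At s = jω = j813:
zero (s+813): 813 + j813 → |·| = √(813²+813²) = √1321938 ≈ 1149.8, ∠ = arctan(813/813) ≈ 45.00°
quadratic: (j813)² + 74·j813 + 10000 = -650969 + j60162 → |·| ≈ 6.5374e+05, ∠ ≈ 174.72°
|T| = 20000 · 1149.8 / 6.5374e+05 ≈ 35.176
Gain = 20 log₁₀(35.176) ≈ 30.92 dB
∠T = 45.00° − 174.72° = -129.72°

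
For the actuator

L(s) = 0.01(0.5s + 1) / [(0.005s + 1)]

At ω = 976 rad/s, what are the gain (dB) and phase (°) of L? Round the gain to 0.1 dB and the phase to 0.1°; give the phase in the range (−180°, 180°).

-0.2 dB, 11.5°

At ω = 976 rad/s:
zero (1 + j976·0.5) = 1 + j488 → |·| ≈ 488, ∠ ≈ 89.88°
pole (1 + j976·0.005) = 1 + j4.88 → |·| ≈ 4.9814, ∠ ≈ 78.42°
|L| = 0.01 · 488 / (4.9814) ≈ 0.97964
Gain = 20 log₁₀(0.97964) ≈ -0.18 dB
∠L = (89.88°) − (78.42°) = 11.46°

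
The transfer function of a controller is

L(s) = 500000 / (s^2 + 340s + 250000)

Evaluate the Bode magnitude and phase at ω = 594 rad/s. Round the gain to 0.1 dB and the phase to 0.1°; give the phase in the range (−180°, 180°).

6.9 dB, -117.0°

At s = jω = j594:
quadratic: (j594)² + 340·j594 + 250000 = -102836 + j201960 → |·| ≈ 2.2663e+05, ∠ ≈ 116.98°
|L| = 500000 / 2.2663e+05 ≈ 2.2062
Gain = 20 log₁₀(2.2062) ≈ 6.87 dB
∠L = 0.00° − 116.98° = -116.98°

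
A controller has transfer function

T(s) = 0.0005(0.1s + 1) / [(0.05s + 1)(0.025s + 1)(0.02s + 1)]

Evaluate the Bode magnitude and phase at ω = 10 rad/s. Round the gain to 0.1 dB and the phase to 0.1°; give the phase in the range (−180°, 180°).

-64.4 dB, -6.9°

At ω = 10 rad/s:
zero (1 + j10·0.1) = 1 + j1 → |·| ≈ 1.4142, ∠ ≈ 45.00°
pole (1 + j10·0.05) = 1 + j0.5 → |·| ≈ 1.118, ∠ ≈ 26.57°
pole (1 + j10·0.025) = 1 + j0.25 → |·| ≈ 1.0308, ∠ ≈ 14.04°
pole (1 + j10·0.02) = 1 + j0.2 → |·| ≈ 1.0198, ∠ ≈ 11.31°
|T| = 0.0005 · 1.4142 / (1.118 · 1.0308 · 1.0198) ≈ 0.00060166
Gain = 20 log₁₀(0.00060166) ≈ -64.41 dB
∠T = (45.00°) − (26.57° + 14.04° + 11.31°) = -6.92°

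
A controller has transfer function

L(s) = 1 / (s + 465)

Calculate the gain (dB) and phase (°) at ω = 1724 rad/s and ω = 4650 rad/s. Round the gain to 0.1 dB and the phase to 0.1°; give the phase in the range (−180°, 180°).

ω = 1724: -65.0 dB, -74.9°; ω = 4650: -73.4 dB, -84.3°

Substitute s = j1724:
Numerator: 1 = 1 + j0
Denominator: (j1724) + 465 = 465 + j1724
|N| = √(1² + 0²) ≈ 1, ∠N ≈ 0.00°
|D| = √(465² + 1724²) ≈ 1785.6, ∠D ≈ 74.91°
|L| = 1 / 1785.6 ≈ 0.00056004
Gain = 20 log₁₀(0.00056004) ≈ -65.04 dB
∠L = 0.00° − 74.91° = -74.91°

Substitute s = j4650:
Numerator: 1 = 1 + j0
Denominator: (j4650) + 465 = 465 + j4650
|N| = √(1² + 0²) ≈ 1, ∠N ≈ 0.00°
|D| = √(465² + 4650²) ≈ 4673.2, ∠D ≈ 84.29°
|L| = 1 / 4673.2 ≈ 0.00021399
Gain = 20 log₁₀(0.00021399) ≈ -73.39 dB
∠L = 0.00° − 84.29° = -84.29°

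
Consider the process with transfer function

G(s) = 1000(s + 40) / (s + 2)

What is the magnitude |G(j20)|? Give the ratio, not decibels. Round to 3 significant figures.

2.22e+03

At s = jω = j20:
zero (s+40): 40 + j20 → |·| = √(40²+20²) = √2000 ≈ 44.721, ∠ = arctan(20/40) ≈ 26.57°
pole (s+2): 2 + j20 → |·| = √(2²+20²) = √404 ≈ 20.1, ∠ = arctan(20/2) ≈ 84.29°
|G| = 1000 · 44.721 / 20.1 ≈ 2224.9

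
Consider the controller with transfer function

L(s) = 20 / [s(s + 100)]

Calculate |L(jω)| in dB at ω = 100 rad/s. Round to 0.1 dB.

-57.0 dB

At s = jω = j100:
pole (s+100): 100 + j100 → |·| = √(100²+100²) = √20000 ≈ 141.42, ∠ = arctan(100/100) ≈ 45.00°
pole at origin: |s| = 100, ∠ = 90.00° (in denominator)
|L| = 20 / 14142 ≈ 0.0014142
Gain = 20 log₁₀(0.0014142) ≈ -56.99 dB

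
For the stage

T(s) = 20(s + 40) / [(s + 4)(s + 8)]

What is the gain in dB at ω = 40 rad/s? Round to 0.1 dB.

-3.2 dB

At s = jω = j40:
zero (s+40): 40 + j40 → |·| = √(40²+40²) = √3200 ≈ 56.569, ∠ = arctan(40/40) ≈ 45.00°
pole (s+4): 4 + j40 → |·| = √(4²+40²) = √1616 ≈ 40.2, ∠ = arctan(40/4) ≈ 84.29°
pole (s+8): 8 + j40 → |·| = √(8²+40²) = √1664 ≈ 40.792, ∠ = arctan(40/8) ≈ 78.69°
|T| = 20 · 56.569 / 1639.8 ≈ 0.68995
Gain = 20 log₁₀(0.68995) ≈ -3.22 dB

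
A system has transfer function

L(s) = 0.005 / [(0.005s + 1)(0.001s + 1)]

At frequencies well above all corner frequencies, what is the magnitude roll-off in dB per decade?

Each pole contributes −20 dB/decade at high frequency; each zero contributes +20 dB/decade.
Net: 0 zero(s) − 2 pole(s) → -40 dB/decade.

-40 dB/decade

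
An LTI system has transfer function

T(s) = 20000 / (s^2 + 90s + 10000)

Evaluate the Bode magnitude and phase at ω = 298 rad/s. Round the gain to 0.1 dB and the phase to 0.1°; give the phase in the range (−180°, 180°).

At s = jω = j298:
quadratic: (j298)² + 90·j298 + 10000 = -78804 + j26820 → |·| ≈ 83243, ∠ ≈ 161.20°
|T| = 20000 / 83243 ≈ 0.24026
Gain = 20 log₁₀(0.24026) ≈ -12.39 dB
∠T = 0.00° − 161.20° = -161.20°

-12.4 dB, -161.2°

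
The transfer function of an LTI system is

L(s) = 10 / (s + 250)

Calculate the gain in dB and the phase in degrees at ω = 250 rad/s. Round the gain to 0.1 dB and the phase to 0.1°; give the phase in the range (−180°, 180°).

At s = jω = j250:
pole (s+250): 250 + j250 → |·| = √(250²+250²) = √125000 ≈ 353.55, ∠ = arctan(250/250) ≈ 45.00°
|L| = 10 / 353.55 ≈ 0.028285
Gain = 20 log₁₀(0.028285) ≈ -30.97 dB
∠L = 0.00° − 45.00° = -45.00°

-31.0 dB, -45.0°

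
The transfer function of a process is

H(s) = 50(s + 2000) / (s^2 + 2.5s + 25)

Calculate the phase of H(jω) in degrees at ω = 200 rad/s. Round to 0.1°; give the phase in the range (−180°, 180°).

At s = jω = j200:
zero (s+2000): 2000 + j200 → |·| = √(2000²+200²) = √4040000 ≈ 2010, ∠ = arctan(200/2000) ≈ 5.71°
quadratic: (j200)² + 2.5·j200 + 25 = -39975 + j500 → |·| ≈ 39978, ∠ ≈ 179.28°
∠H = 5.71° − 179.28° = -173.57°

-173.6°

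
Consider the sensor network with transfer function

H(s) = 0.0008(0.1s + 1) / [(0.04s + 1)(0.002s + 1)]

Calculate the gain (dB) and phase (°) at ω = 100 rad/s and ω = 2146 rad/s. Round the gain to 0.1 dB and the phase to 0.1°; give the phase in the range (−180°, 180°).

At ω = 100 rad/s:
zero (1 + j100·0.1) = 1 + j10 → |·| ≈ 10.05, ∠ ≈ 84.29°
pole (1 + j100·0.04) = 1 + j4 → |·| ≈ 4.1231, ∠ ≈ 75.96°
pole (1 + j100·0.002) = 1 + j0.2 → |·| ≈ 1.0198, ∠ ≈ 11.31°
|H| = 0.0008 · 10.05 / (4.1231 · 1.0198) ≈ 0.0019121
Gain = 20 log₁₀(0.0019121) ≈ -54.37 dB
∠H = (84.29°) − (75.96° + 11.31°) = -2.98°

At ω = 2146 rad/s:
zero (1 + j2146·0.1) = 1 + j214.6 → |·| ≈ 214.6, ∠ ≈ 89.73°
pole (1 + j2146·0.04) = 1 + j85.84 → |·| ≈ 85.846, ∠ ≈ 89.33°
pole (1 + j2146·0.002) = 1 + j4.292 → |·| ≈ 4.407, ∠ ≈ 76.88°
|H| = 0.0008 · 214.6 / (85.846 · 4.407) ≈ 0.00045379
Gain = 20 log₁₀(0.00045379) ≈ -66.86 dB
∠H = (89.73°) − (89.33° + 76.88°) = -76.48°

ω = 100: -54.4 dB, -3.0°; ω = 2146: -66.9 dB, -76.5°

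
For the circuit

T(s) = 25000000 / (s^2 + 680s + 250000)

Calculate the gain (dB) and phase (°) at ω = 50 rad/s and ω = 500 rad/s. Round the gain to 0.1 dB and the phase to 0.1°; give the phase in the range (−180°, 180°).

ω = 50: 40.0 dB, -7.8°; ω = 500: 37.3 dB, -90.0°

At s = jω = j50:
quadratic: (j50)² + 680·j50 + 250000 = 247500 + j34000 → |·| ≈ 2.4982e+05, ∠ ≈ 7.82°
|T| = 25000000 / 2.4982e+05 ≈ 100.07
Gain = 20 log₁₀(100.07) ≈ 40.01 dB
∠T = 0.00° − 7.82° = -7.82°

At s = jω = j500:
quadratic: (j500)² + 680·j500 + 250000 = 0 + j340000 → |·| ≈ 3.4e+05, ∠ ≈ 90.00°
|T| = 25000000 / 3.4e+05 ≈ 73.529
Gain = 20 log₁₀(73.529) ≈ 37.33 dB
∠T = 0.00° − 90.00° = -90.00°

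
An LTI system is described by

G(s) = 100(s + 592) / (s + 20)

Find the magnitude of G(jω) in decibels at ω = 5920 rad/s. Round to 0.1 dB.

At s = jω = j5920:
zero (s+592): 592 + j5920 → |·| = √(592²+5920²) = √35396864 ≈ 5949.5, ∠ = arctan(5920/592) ≈ 84.29°
pole (s+20): 20 + j5920 → |·| = √(20²+5920²) = √35046800 ≈ 5920, ∠ = arctan(5920/20) ≈ 89.81°
|G| = 100 · 5949.5 / 5920 ≈ 100.5
Gain = 20 log₁₀(100.5) ≈ 40.04 dB

40.0 dB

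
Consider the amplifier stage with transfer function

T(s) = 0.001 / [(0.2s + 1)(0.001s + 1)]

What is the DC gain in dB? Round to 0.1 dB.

-60.0 dB

T(0) = 0.001 · 1 / 1 = 0.001
20 log₁₀(0.001) ≈ -60.00 dB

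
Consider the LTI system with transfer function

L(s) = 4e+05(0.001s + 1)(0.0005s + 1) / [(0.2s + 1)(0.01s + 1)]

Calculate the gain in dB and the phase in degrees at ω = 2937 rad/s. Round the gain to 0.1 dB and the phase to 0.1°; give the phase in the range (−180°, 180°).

At ω = 2937 rad/s:
zero (1 + j2937·0.001) = 1 + j2.937 → |·| ≈ 3.1026, ∠ ≈ 71.20°
zero (1 + j2937·0.0005) = 1 + j1.4685 → |·| ≈ 1.7767, ∠ ≈ 55.75°
pole (1 + j2937·0.2) = 1 + j587.4 → |·| ≈ 587.4, ∠ ≈ 89.90°
pole (1 + j2937·0.01) = 1 + j29.37 → |·| ≈ 29.387, ∠ ≈ 88.05°
|L| = 4e+05 · 3.1026 · 1.7767 / (587.4 · 29.387) ≈ 127.74
Gain = 20 log₁₀(127.74) ≈ 42.13 dB
∠L = (71.20° + 55.75°) − (89.90° + 88.05°) = -51.00°

42.1 dB, -51.0°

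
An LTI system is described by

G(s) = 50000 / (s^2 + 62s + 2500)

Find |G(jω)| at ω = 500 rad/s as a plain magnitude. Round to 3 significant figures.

0.200

At s = jω = j500:
quadratic: (j500)² + 62·j500 + 2500 = -247500 + j31000 → |·| ≈ 2.4943e+05, ∠ ≈ 172.86°
|G| = 50000 / 2.4943e+05 ≈ 0.20046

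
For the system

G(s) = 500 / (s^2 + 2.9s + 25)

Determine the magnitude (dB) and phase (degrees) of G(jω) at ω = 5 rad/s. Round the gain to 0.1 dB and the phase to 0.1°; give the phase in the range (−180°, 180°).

At s = jω = j5:
quadratic: (j5)² + 2.9·j5 + 25 = 0 + j14.5 → |·| ≈ 14.5, ∠ ≈ 90.00°
|G| = 500 / 14.5 ≈ 34.483
Gain = 20 log₁₀(34.483) ≈ 30.75 dB
∠G = 0.00° − 90.00° = -90.00°

30.8 dB, -90.0°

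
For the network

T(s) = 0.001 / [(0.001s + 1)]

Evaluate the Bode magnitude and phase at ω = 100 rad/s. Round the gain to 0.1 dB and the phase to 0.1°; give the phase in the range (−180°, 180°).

-60.0 dB, -5.7°

At ω = 100 rad/s:
pole (1 + j100·0.001) = 1 + j0.1 → |·| ≈ 1.005, ∠ ≈ 5.71°
|T| = 0.001 · 1 / (1.005) ≈ 0.00099502
Gain = 20 log₁₀(0.00099502) ≈ -60.04 dB
∠T = (0°) − (5.71°) = -5.71°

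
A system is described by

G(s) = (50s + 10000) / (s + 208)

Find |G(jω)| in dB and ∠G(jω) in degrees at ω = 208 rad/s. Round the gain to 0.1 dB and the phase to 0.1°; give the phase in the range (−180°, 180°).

Substitute s = j208:
Numerator: 50(j208) + 10000 = 10000 + j10400
Denominator: (j208) + 208 = 208 + j208
|N| = √(10000² + 10400²) ≈ 14428, ∠N ≈ 46.12°
|D| = √(208² + 208²) ≈ 294.16, ∠D ≈ 45.00°
|G| = 14428 / 294.16 ≈ 49.048
Gain = 20 log₁₀(49.048) ≈ 33.81 dB
∠G = 46.12° − 45.00° = 1.12°

33.8 dB, 1.1°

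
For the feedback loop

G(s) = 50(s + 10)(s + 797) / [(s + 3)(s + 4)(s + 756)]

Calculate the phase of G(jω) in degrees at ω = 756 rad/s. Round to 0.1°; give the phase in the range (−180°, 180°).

-91.7°

At s = jω = j756:
zero (s+10): 10 + j756 → |·| = √(10²+756²) = √571636 ≈ 756.07, ∠ = arctan(756/10) ≈ 89.24°
zero (s+797): 797 + j756 → |·| = √(797²+756²) = √1206745 ≈ 1098.5, ∠ = arctan(756/797) ≈ 43.49°
pole (s+3): 3 + j756 → |·| = √(3²+756²) = √571545 ≈ 756.01, ∠ = arctan(756/3) ≈ 89.77°
pole (s+4): 4 + j756 → |·| = √(4²+756²) = √571552 ≈ 756.01, ∠ = arctan(756/4) ≈ 89.70°
pole (s+756): 756 + j756 → |·| = √(756²+756²) = √1143072 ≈ 1069.1, ∠ = arctan(756/756) ≈ 45.00°
∠G = 132.73° − 224.47° = -91.74°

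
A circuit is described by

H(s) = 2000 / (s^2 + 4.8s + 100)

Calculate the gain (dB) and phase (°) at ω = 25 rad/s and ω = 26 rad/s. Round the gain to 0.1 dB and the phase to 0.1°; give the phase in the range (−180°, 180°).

ω = 25: 11.4 dB, -167.1°; ω = 26: 10.6 dB, -167.8°

At s = jω = j25:
quadratic: (j25)² + 4.8·j25 + 100 = -525 + j120 → |·| ≈ 538.54, ∠ ≈ 167.12°
|H| = 2000 / 538.54 ≈ 3.7137
Gain = 20 log₁₀(3.7137) ≈ 11.40 dB
∠H = 0.00° − 167.12° = -167.12°

At s = jω = j26:
quadratic: (j26)² + 4.8·j26 + 100 = -576 + j124.8 → |·| ≈ 589.36, ∠ ≈ 167.77°
|H| = 2000 / 589.36 ≈ 3.3935
Gain = 20 log₁₀(3.3935) ≈ 10.61 dB
∠H = 0.00° − 167.77° = -167.77°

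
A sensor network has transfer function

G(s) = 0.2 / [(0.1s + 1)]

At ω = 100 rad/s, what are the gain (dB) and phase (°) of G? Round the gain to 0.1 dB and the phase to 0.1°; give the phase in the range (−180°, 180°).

At ω = 100 rad/s:
pole (1 + j100·0.1) = 1 + j10 → |·| ≈ 10.05, ∠ ≈ 84.29°
|G| = 0.2 · 1 / (10.05) ≈ 0.0199
Gain = 20 log₁₀(0.0199) ≈ -34.02 dB
∠G = (0°) − (84.29°) = -84.29°

-34.0 dB, -84.3°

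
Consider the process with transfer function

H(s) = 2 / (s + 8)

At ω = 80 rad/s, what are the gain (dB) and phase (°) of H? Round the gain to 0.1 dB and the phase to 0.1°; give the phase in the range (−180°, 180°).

-32.1 dB, -84.3°

Substitute s = j80:
Numerator: 2 = 2 + j0
Denominator: (j80) + 8 = 8 + j80
|N| = √(2² + 0²) ≈ 2, ∠N ≈ 0.00°
|D| = √(8² + 80²) ≈ 80.399, ∠D ≈ 84.29°
|H| = 2 / 80.399 ≈ 0.024876
Gain = 20 log₁₀(0.024876) ≈ -32.08 dB
∠H = 0.00° − 84.29° = -84.29°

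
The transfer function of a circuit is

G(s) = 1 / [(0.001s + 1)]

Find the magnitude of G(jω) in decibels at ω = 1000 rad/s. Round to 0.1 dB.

At ω = 1000 rad/s:
pole (1 + j1000·0.001) = 1 + j1 → |·| ≈ 1.4142, ∠ ≈ 45.00°
|G| = 1 · 1 / (1.4142) ≈ 0.70711
Gain = 20 log₁₀(0.70711) ≈ -3.01 dB

-3.0 dB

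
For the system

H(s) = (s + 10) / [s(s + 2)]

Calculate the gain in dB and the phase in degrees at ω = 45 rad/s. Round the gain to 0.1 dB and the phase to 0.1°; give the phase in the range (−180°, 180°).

-32.9 dB, -100.0°

At s = jω = j45:
zero (s+10): 10 + j45 → |·| = √(10²+45²) = √2125 ≈ 46.098, ∠ = arctan(45/10) ≈ 77.47°
pole (s+2): 2 + j45 → |·| = √(2²+45²) = √2029 ≈ 45.044, ∠ = arctan(45/2) ≈ 87.46°
pole at origin: |s| = 45, ∠ = 90.00° (in denominator)
|H| = 1 · 46.098 / 2027 ≈ 0.022742
Gain = 20 log₁₀(0.022742) ≈ -32.86 dB
∠H = 77.47° − 177.46° = -99.99°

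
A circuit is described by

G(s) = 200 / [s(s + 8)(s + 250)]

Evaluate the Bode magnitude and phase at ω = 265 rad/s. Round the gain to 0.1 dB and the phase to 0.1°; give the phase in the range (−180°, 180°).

-102.1 dB, 135.1°

At s = jω = j265:
pole (s+8): 8 + j265 → |·| = √(8²+265²) = √70289 ≈ 265.12, ∠ = arctan(265/8) ≈ 88.27°
pole (s+250): 250 + j265 → |·| = √(250²+265²) = √132725 ≈ 364.31, ∠ = arctan(265/250) ≈ 46.67°
pole at origin: |s| = 265, ∠ = 90.00° (in denominator)
|G| = 200 / 2.5595e+07 ≈ 7.814e-06
Gain = 20 log₁₀(7.814e-06) ≈ -102.14 dB
∠G = 0.00° − 224.94° = -224.94° ≡ 135.06° (principal value)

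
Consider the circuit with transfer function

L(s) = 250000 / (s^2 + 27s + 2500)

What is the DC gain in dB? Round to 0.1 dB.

L(0) = 250000 / 2500 = 100
20 log₁₀(100) ≈ 40.00 dB

40.0 dB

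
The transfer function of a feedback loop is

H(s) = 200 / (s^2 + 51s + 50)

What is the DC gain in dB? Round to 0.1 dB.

12.0 dB

H(0) = 200 / 50 = 4
20 log₁₀(4) ≈ 12.04 dB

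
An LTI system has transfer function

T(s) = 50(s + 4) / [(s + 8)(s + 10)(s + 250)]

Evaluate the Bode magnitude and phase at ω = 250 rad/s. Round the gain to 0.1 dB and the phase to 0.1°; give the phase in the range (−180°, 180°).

At s = jω = j250:
zero (s+4): 4 + j250 → |·| = √(4²+250²) = √62516 ≈ 250.03, ∠ = arctan(250/4) ≈ 89.08°
pole (s+8): 8 + j250 → |·| = √(8²+250²) = √62564 ≈ 250.13, ∠ = arctan(250/8) ≈ 88.17°
pole (s+10): 10 + j250 → |·| = √(10²+250²) = √62600 ≈ 250.2, ∠ = arctan(250/10) ≈ 87.71°
pole (s+250): 250 + j250 → |·| = √(250²+250²) = √125000 ≈ 353.55, ∠ = arctan(250/250) ≈ 45.00°
|T| = 50 · 250.03 / 2.2126e+07 ≈ 0.00056501
Gain = 20 log₁₀(0.00056501) ≈ -64.96 dB
∠T = 89.08° − 220.88° = -131.80°

-65.0 dB, -131.8°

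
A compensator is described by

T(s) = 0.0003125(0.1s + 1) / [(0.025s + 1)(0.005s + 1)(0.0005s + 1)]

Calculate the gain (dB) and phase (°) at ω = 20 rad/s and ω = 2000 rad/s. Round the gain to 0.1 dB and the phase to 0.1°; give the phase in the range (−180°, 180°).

At ω = 20 rad/s:
zero (1 + j20·0.1) = 1 + j2 → |·| ≈ 2.2361, ∠ ≈ 63.43°
pole (1 + j20·0.025) = 1 + j0.5 → |·| ≈ 1.118, ∠ ≈ 26.57°
pole (1 + j20·0.005) = 1 + j0.1 → |·| ≈ 1.005, ∠ ≈ 5.71°
pole (1 + j20·0.0005) = 1 + j0.01 → |·| ≈ 1, ∠ ≈ 0.57°
|T| = 0.0003125 · 2.2361 / (1.118 · 1.005 · 1) ≈ 0.00062192
Gain = 20 log₁₀(0.00062192) ≈ -64.13 dB
∠T = (63.43°) − (26.57° + 5.71° + 0.57°) = 30.58°

At ω = 2000 rad/s:
zero (1 + j2000·0.1) = 1 + j200 → |·| ≈ 200, ∠ ≈ 89.71°
pole (1 + j2000·0.025) = 1 + j50 → |·| ≈ 50.01, ∠ ≈ 88.85°
pole (1 + j2000·0.005) = 1 + j10 → |·| ≈ 10.05, ∠ ≈ 84.29°
pole (1 + j2000·0.0005) = 1 + j1 → |·| ≈ 1.4142, ∠ ≈ 45.00°
|T| = 0.0003125 · 200 / (50.01 · 10.05 · 1.4142) ≈ 8.7932e-05
Gain = 20 log₁₀(8.7932e-05) ≈ -81.12 dB
∠T = (89.71°) − (88.85° + 84.29° + 45.00°) = -128.43°

ω = 20: -64.1 dB, 30.6°; ω = 2000: -81.1 dB, -128.4°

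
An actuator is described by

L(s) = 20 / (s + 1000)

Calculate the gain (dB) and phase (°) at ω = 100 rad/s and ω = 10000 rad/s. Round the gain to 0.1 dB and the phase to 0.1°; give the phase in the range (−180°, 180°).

At s = jω = j100:
pole (s+1000): 1000 + j100 → |·| = √(1000²+100²) = √1010000 ≈ 1005, ∠ = arctan(100/1000) ≈ 5.71°
|L| = 20 / 1005 ≈ 0.0199
Gain = 20 log₁₀(0.0199) ≈ -34.02 dB
∠L = 0.00° − 5.71° = -5.71°

At s = jω = j10000:
pole (s+1000): 1000 + j10000 → |·| = √(1000²+10000²) = √101000000 ≈ 10050, ∠ = arctan(10000/1000) ≈ 84.29°
|L| = 20 / 10050 ≈ 0.00199
Gain = 20 log₁₀(0.00199) ≈ -54.02 dB
∠L = 0.00° − 84.29° = -84.29°

ω = 100: -34.0 dB, -5.7°; ω = 10000: -54.0 dB, -84.3°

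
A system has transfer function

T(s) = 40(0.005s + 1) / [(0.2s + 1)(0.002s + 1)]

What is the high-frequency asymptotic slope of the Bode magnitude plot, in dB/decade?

Each pole contributes −20 dB/decade at high frequency; each zero contributes +20 dB/decade.
Net: 1 zero(s) − 2 pole(s) → -20 dB/decade.

-20 dB/decade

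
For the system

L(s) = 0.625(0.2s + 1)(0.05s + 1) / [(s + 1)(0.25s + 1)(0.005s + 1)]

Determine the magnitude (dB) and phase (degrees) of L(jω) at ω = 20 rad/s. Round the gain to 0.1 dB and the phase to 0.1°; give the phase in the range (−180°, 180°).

-29.0 dB, -50.6°

At ω = 20 rad/s:
zero (1 + j20·0.2) = 1 + j4 → |·| ≈ 4.1231, ∠ ≈ 75.96°
zero (1 + j20·0.05) = 1 + j1 → |·| ≈ 1.4142, ∠ ≈ 45.00°
pole (1 + j20·1) = 1 + j20 → |·| ≈ 20.025, ∠ ≈ 87.14°
pole (1 + j20·0.25) = 1 + j5 → |·| ≈ 5.099, ∠ ≈ 78.69°
pole (1 + j20·0.005) = 1 + j0.1 → |·| ≈ 1.005, ∠ ≈ 5.71°
|L| = 0.625 · 4.1231 · 1.4142 / (20.025 · 5.099 · 1.005) ≈ 0.035513
Gain = 20 log₁₀(0.035513) ≈ -28.99 dB
∠L = (75.96° + 45.00°) − (87.14° + 78.69° + 5.71°) = -50.58°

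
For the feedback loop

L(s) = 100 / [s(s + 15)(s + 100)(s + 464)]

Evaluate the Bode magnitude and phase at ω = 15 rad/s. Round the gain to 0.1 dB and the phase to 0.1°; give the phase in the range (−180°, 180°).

At s = jω = j15:
pole (s+15): 15 + j15 → |·| = √(15²+15²) = √450 ≈ 21.213, ∠ = arctan(15/15) ≈ 45.00°
pole (s+100): 100 + j15 → |·| = √(100²+15²) = √10225 ≈ 101.12, ∠ = arctan(15/100) ≈ 8.53°
pole (s+464): 464 + j15 → |·| = √(464²+15²) = √215521 ≈ 464.24, ∠ = arctan(15/464) ≈ 1.85°
pole at origin: |s| = 15, ∠ = 90.00° (in denominator)
|L| = 100 / 1.4937e+07 ≈ 6.6948e-06
Gain = 20 log₁₀(6.6948e-06) ≈ -103.49 dB
∠L = 0.00° − 145.38° = -145.38°

-103.5 dB, -145.4°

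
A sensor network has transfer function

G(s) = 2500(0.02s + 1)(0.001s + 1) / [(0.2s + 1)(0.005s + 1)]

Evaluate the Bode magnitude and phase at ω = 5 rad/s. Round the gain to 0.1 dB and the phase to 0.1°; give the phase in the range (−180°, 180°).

65.0 dB, -40.4°

At ω = 5 rad/s:
zero (1 + j5·0.02) = 1 + j0.1 → |·| ≈ 1.005, ∠ ≈ 5.71°
zero (1 + j5·0.001) = 1 + j0.005 → |·| ≈ 1, ∠ ≈ 0.29°
pole (1 + j5·0.2) = 1 + j1 → |·| ≈ 1.4142, ∠ ≈ 45.00°
pole (1 + j5·0.005) = 1 + j0.025 → |·| ≈ 1.0003, ∠ ≈ 1.43°
|G| = 2500 · 1.005 · 1 / (1.4142 · 1.0003) ≈ 1776.1
Gain = 20 log₁₀(1776.1) ≈ 64.99 dB
∠G = (5.71° + 0.29°) − (45.00° + 1.43°) = -40.43°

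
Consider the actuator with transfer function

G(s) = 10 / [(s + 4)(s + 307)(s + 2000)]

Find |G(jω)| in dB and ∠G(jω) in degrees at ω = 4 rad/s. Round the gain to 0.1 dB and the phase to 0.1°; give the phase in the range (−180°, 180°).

At s = jω = j4:
pole (s+4): 4 + j4 → |·| = √(4²+4²) = √32 ≈ 5.6569, ∠ = arctan(4/4) ≈ 45.00°
pole (s+307): 307 + j4 → |·| = √(307²+4²) = √94265 ≈ 307.03, ∠ = arctan(4/307) ≈ 0.75°
pole (s+2000): 2000 + j4 → |·| = √(2000²+4²) = √4000016 ≈ 2000, ∠ = arctan(4/2000) ≈ 0.11°
|G| = 10 / 3.4737e+06 ≈ 2.8788e-06
Gain = 20 log₁₀(2.8788e-06) ≈ -110.82 dB
∠G = 0.00° − 45.86° = -45.86°

-110.8 dB, -45.9°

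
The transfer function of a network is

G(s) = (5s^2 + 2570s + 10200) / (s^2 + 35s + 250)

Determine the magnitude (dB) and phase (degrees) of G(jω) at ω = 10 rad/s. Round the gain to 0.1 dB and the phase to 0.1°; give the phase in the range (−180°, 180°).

Substitute s = j10:
Numerator: 5(j10)^2 + 2570(j10) + 10200 = 9700 + j25700
Denominator: (j10)^2 + 35(j10) + 250 = 150 + j350
|N| = √(9700² + 25700²) ≈ 27470, ∠N ≈ 69.32°
|D| = √(150² + 350²) ≈ 380.79, ∠D ≈ 66.80°
|G| = 27470 / 380.79 ≈ 72.139
Gain = 20 log₁₀(72.139) ≈ 37.16 dB
∠G = 69.32° − 66.80° = 2.52°

37.2 dB, 2.5°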